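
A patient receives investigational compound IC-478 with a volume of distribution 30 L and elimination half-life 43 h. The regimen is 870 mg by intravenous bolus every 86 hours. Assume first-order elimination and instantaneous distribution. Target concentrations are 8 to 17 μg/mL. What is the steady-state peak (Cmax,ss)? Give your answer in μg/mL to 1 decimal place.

τ = 86 h = 2 half-lives, so f = (1/2)^2 = 0.25.
Accumulation ratio R = 1/(1 − f) = 1/0.75 = 4/3.
Single-dose peak C₀ = D/Vd = 870/30 = 29 μg/mL.
Steady-state peak Cmax,ss = C₀·R = 29 × 4/3 ≈ 38.667 μg/mL.
Peak 38.7 μg/mL vs MTC 17 μg/mL: exceeds toxic threshold.

38.7 μg/mL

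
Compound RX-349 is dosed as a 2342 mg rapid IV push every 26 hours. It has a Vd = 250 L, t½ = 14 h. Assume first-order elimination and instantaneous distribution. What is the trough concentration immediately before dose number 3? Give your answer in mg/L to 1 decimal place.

f = (1/2)^(τ/t½) = (1/2)^(26/14) ≈ 0.2760.
C₀ = D/Vd = 2342/250 ≈ 9.368 mg/L.
Before the 3rd dose, 2 doses have been given. Superposition: Cmin = C₀·(f + f²).
≈ 9.368 × (0.2760 + 0.0762) ≈ 9.368 × 0.3522 ≈ 3.299 mg/L.

3.3 mg/L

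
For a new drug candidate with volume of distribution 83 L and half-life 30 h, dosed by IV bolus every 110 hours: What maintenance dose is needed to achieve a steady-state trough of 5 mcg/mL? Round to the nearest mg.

τ/t½ = 110/30 ≈ 3.6667, so f = (1/2)^(110/30) ≈ 0.078745.
Cmin,ss = (D/Vd)·f/(1−f), so D = Cmin,ss·Vd·(1−f)/f.
D = 5 × 83 × (1−f)/f ≈ 5 × 83 × 11.69922 ≈ 4855.18 mg.

4855 mg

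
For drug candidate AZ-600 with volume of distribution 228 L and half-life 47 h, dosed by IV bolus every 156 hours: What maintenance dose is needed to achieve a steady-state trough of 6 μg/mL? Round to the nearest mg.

τ/t½ = 156/47 ≈ 3.3191, so f = (1/2)^(156/47) ≈ 0.100193.
Cmin,ss = (D/Vd)·f/(1−f), so D = Cmin,ss·Vd·(1−f)/f.
D = 6 × 228 × (1−f)/f ≈ 6 × 228 × 8.98074 ≈ 12285.65 mg.

12286 mg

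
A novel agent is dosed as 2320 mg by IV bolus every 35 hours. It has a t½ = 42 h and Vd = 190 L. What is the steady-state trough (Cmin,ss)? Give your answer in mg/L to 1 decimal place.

15.6 mg/L

Over one 35-h interval, 35/42 ≈ 0.83333 half-lives elapse, leaving f ≈ 0.5612 of each dose.
At steady state, accumulation factor R = 1/(1 − e^(−kτ)) ≈ 2.2789.
Each bolus raises the concentration by D/Vd = 2320/190 ≈ 12.211 mg/L.
Steady-state peak Cmax,ss = C₀·R ≈ 12.211 × 2.2789 ≈ 27.828 mg/L.
One interval later, Cmin,ss = Cmax,ss·e^(−kτ) ≈ 27.828 × 0.5612 ≈ 15.617 mg/L.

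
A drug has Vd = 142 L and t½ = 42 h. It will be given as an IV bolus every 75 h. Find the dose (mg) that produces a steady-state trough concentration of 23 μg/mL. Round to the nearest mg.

7995 mg

τ/t½ = 75/42 ≈ 1.7857, so f = (1/2)^(75/42) ≈ 0.290032.
Cmin,ss = (D/Vd)·f/(1−f), so D = Cmin,ss·Vd·(1−f)/f.
D = 23 × 142 × (1−f)/f ≈ 23 × 142 × 2.44790 ≈ 7994.84 mg.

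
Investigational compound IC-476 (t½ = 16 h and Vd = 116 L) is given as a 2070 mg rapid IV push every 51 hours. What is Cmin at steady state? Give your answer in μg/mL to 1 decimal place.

k = ln2/t½ = ln2/16 ≈ 0.043322 h⁻¹; fraction remaining f = e^(−kτ) = e^(−0.043322×51) ≈ 0.1098.
Accumulation ratio R = 1/(1 − f) ≈ 1/0.8902 ≈ 1.1233.
Single-dose peak C₀ = D/Vd = 2070/116 ≈ 17.845 μg/mL.
Cmax,ss = C₀/(1 − f) ≈ 17.845/0.8902 ≈ 20.046 μg/mL.
One interval later, Cmin,ss = Cmax,ss·e^(−kτ) ≈ 20.046 × 0.1098 ≈ 2.201 μg/mL.

2.2 μg/mL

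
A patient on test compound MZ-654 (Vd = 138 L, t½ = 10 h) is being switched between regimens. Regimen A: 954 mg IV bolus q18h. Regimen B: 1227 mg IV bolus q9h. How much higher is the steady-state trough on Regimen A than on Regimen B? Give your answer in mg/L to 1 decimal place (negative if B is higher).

-7.5 mg/L

Regimen A: f = (1/2)^(18/10) ≈ 0.2872; Cmin,ss = (954/138)·f/(1−f) ≈ 2.785 mg/L.
Regimen B: f = (1/2)^(9/10) ≈ 0.5359; Cmin,ss = (1227/138)·f/(1−f) ≈ 10.267 mg/L.
Difference ≈ 2.785 − 10.267 ≈ -7.482 mg/L.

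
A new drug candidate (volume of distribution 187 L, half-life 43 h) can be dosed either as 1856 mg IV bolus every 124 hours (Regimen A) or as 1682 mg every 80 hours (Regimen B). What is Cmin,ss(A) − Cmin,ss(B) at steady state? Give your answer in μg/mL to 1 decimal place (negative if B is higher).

Regimen A: f = (1/2)^(124/43) ≈ 0.1355; Cmin,ss = (1856/187)·f/(1−f) ≈ 1.556 μg/mL.
Regimen B: f = (1/2)^(80/43) ≈ 0.2754; Cmin,ss = (1682/187)·f/(1−f) ≈ 3.419 μg/mL.
Difference ≈ 1.556 − 3.419 ≈ -1.863 μg/mL.

-1.9 μg/mL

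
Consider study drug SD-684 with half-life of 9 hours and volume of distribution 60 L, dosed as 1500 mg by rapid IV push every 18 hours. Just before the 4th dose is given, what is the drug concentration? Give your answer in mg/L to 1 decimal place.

8.2 mg/L

f = (1/2)^(τ/t½) = (1/2)^(18/9) ≈ 0.2500.
C₀ = D/Vd = 1500/60 ≈ 25.000 mg/L.
Before the 4th dose, 3 doses have been given. Superposition: Cmin = C₀·(f + f² + … + f^3).
≈ 25.000 × (0.2500 + 0.0625 + 0.0156) ≈ 25.000 × 0.3281 ≈ 8.203 mg/L.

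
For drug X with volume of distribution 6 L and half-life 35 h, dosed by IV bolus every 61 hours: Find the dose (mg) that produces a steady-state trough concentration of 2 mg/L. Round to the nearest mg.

τ/t½ = 61/35 ≈ 1.7429, so f = (1/2)^(61/35) ≈ 0.298777.
Cmin,ss = (D/Vd)·f/(1−f), so D = Cmin,ss·Vd·(1−f)/f.
D = 2 × 6 × (1−f)/f ≈ 2 × 6 × 2.34698 ≈ 28.16 mg.

28 mg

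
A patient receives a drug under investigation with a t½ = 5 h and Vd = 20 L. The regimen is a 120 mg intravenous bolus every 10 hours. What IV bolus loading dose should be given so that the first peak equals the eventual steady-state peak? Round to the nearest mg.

160 mg

f = (1/2)^(10/5) ≈ 0.250000; accumulation ratio R = 1/(1−f) ≈ 1.33333.
Loading dose to hit Cmax,ss on first dose: D_load = D_maint·R ≈ 120 × 1.33333 ≈ 160.00 mg.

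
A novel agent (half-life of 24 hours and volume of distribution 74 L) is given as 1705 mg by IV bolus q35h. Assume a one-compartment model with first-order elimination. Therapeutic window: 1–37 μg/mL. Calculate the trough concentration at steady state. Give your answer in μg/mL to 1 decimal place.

13.2 μg/mL

τ/t½ = 35/24 ≈ 1.4583, so fraction remaining f = (1/2)^(35/24) ≈ 0.3639.
At steady state, accumulation factor R = 1/(1 − e^(−kτ)) ≈ 1.5721.
Single-dose peak C₀ = D/Vd = 1705/74 ≈ 23.041 μg/mL.
Cmax,ss = C₀/(1 − f) ≈ 23.041/0.6361 ≈ 36.222 μg/mL.
Steady-state trough Cmin,ss = Cmax,ss·f ≈ 36.222 × 0.3639 ≈ 13.181 μg/mL.
Trough 13.2 μg/mL vs MEC 1 μg/mL: adequate.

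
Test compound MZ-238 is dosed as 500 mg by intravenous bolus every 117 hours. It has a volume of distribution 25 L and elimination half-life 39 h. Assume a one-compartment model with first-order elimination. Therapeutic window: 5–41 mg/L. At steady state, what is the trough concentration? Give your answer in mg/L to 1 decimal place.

2.9 mg/L

The dosing interval is 3 half-lives, so f = 2^(−3) = 0.125.
At steady state, R = 1/(1 − 0.125) = 8/7.
Single-dose peak C₀ = D/Vd = 500/25 = 20 mg/L.
Steady-state peak Cmax,ss = C₀·R = 20 × 8/7 ≈ 22.857 mg/L.
Steady-state trough Cmin,ss = Cmax,ss·f ≈ 22.857 × 0.125 ≈ 2.857 mg/L.
Trough 2.9 mg/L vs MEC 5 mg/L: subtherapeutic.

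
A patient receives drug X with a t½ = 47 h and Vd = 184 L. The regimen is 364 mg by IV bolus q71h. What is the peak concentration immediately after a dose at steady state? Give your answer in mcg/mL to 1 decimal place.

k = ln2/t½ = ln2/47 ≈ 0.014748 h⁻¹; fraction remaining f = e^(−kτ) = e^(−0.014748×71) ≈ 0.3510.
At steady state, accumulation factor R = 1/(1 − e^(−kτ)) ≈ 1.5408.
Each bolus raises the concentration by D/Vd = 364/184 ≈ 1.978 mcg/mL.
Cmax,ss = C₀/(1 − f) ≈ 1.978/0.6490 ≈ 3.048 mcg/mL.

3.0 mcg/mL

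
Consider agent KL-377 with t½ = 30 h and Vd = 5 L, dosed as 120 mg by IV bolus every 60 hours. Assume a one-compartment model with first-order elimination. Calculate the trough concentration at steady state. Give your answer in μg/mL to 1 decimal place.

The dosing interval is 2 half-lives, so f = 2^(−2) = 0.25.
Accumulation ratio R = 1/(1 − f) = 1/0.75 = 4/3.
Single-dose peak C₀ = D/Vd = 120/5 = 24 μg/mL.
Steady-state peak Cmax,ss = C₀·R = 24 × 4/3 ≈ 32.000 μg/mL.
Steady-state trough Cmin,ss = Cmax,ss·f ≈ 32.000 × 0.25 ≈ 8.000 μg/mL.

8.0 μg/mL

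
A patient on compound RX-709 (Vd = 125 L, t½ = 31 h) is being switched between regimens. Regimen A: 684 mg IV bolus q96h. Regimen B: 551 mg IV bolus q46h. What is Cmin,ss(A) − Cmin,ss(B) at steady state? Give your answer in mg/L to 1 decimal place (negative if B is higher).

Regimen A: f = (1/2)^(96/31) ≈ 0.1169; Cmin,ss = (684/125)·f/(1−f) ≈ 0.724 mg/L.
Regimen B: f = (1/2)^(46/31) ≈ 0.3575; Cmin,ss = (551/125)·f/(1−f) ≈ 2.453 mg/L.
Difference ≈ 0.724 − 2.453 ≈ -1.729 mg/L.

-1.7 mg/L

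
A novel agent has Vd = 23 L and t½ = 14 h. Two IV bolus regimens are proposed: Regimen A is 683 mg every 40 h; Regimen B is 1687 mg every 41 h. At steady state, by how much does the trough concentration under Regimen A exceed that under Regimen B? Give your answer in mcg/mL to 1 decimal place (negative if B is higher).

Regimen A: f = (1/2)^(40/14) ≈ 0.1380; Cmin,ss = (683/23)·f/(1−f) ≈ 4.754 mcg/mL.
Regimen B: f = (1/2)^(41/14) ≈ 0.1313; Cmin,ss = (1687/23)·f/(1−f) ≈ 11.086 mcg/mL.
Difference ≈ 4.754 − 11.086 ≈ -6.332 mcg/mL.

-6.3 mcg/mL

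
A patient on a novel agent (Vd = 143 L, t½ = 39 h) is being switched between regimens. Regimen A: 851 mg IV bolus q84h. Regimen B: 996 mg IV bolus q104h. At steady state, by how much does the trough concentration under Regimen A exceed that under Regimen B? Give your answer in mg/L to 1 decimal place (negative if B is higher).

0.4 mg/L

Regimen A: f = (1/2)^(84/39) ≈ 0.2247; Cmin,ss = (851/143)·f/(1−f) ≈ 1.725 mg/L.
Regimen B: f = (1/2)^(104/39) ≈ 0.1575; Cmin,ss = (996/143)·f/(1−f) ≈ 1.302 mg/L.
Difference ≈ 1.725 − 1.302 ≈ 0.423 mg/L.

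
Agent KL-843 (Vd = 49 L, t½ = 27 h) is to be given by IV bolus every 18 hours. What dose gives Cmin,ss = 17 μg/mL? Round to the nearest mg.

τ/t½ = 18/27 ≈ 0.66667, so f = (1/2)^(18/27) ≈ 0.629961.
Cmin,ss = (D/Vd)·f/(1−f), so D = Cmin,ss·Vd·(1−f)/f.
D = 17 × 49 × (1−f)/f ≈ 17 × 49 × 0.58740 ≈ 489.30 mg.

489 mg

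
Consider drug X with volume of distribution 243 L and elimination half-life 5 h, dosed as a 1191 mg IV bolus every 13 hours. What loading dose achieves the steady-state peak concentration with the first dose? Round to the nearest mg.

f = (1/2)^(13/5) ≈ 0.164938; accumulation ratio R = 1/(1−f) ≈ 1.19752.
Loading dose to hit Cmax,ss on first dose: D_load = D_maint·R ≈ 1191 × 1.19752 ≈ 1426.25 mg.

1426 mg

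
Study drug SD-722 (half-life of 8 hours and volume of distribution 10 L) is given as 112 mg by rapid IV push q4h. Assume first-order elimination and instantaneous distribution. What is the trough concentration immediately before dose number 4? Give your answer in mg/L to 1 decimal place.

f = (1/2)^(τ/t½) = (1/2)^(4/8) ≈ 0.7071.
C₀ = D/Vd = 112/10 ≈ 11.200 mg/L.
Before the 4th dose, 3 doses have been given. Superposition: Cmin = C₀·(f + f² + … + f^3).
≈ 11.200 × (0.7071 + 0.5000 + 0.3535) ≈ 11.200 × 1.5606 ≈ 17.479 mg/L.

17.5 mg/L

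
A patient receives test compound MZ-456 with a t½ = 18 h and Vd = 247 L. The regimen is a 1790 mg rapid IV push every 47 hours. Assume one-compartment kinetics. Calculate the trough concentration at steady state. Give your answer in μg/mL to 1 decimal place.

1.4 μg/mL

k = ln2/t½ = ln2/18 ≈ 0.038508 h⁻¹; fraction remaining f = e^(−kτ) = e^(−0.038508×47) ≈ 0.1637.
Accumulation ratio R = 1/(1 − f) ≈ 1/0.8363 ≈ 1.1957.
Single-dose peak C₀ = D/Vd = 1790/247 ≈ 7.247 μg/mL.
Steady-state peak Cmax,ss = C₀·R ≈ 7.247 × 1.1957 ≈ 8.665 μg/mL.
Steady-state trough Cmin,ss = Cmax,ss·f ≈ 8.665 × 0.1637 ≈ 1.418 μg/mL.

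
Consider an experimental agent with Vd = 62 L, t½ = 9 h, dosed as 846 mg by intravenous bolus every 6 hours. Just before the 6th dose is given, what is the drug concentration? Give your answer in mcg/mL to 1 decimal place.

20.9 mcg/mL

f = (1/2)^(τ/t½) = (1/2)^(6/9) ≈ 0.6300.
C₀ = D/Vd = 846/62 ≈ 13.645 mcg/mL.
Before the 6th dose, 5 doses have been given. Superposition: Cmin = C₀·(f + f² + … + f^5).
≈ 13.645 × (0.6300 + 0.3969 + 0.2500 + 0.1575 + 0.0992) ≈ 13.645 × 1.5336 ≈ 20.926 mcg/mL.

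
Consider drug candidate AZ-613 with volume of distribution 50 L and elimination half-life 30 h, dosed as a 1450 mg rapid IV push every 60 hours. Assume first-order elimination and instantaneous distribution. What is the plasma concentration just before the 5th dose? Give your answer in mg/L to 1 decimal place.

f = (1/2)^(τ/t½) = (1/2)^(60/30) ≈ 0.2500.
C₀ = D/Vd = 1450/50 ≈ 29.000 mg/L.
Before the 5th dose, 4 doses have been given. Superposition: Cmin = C₀·(f + f² + … + f^4).
≈ 29.000 × (0.2500 + 0.0625 + 0.0156 + 0.0039) ≈ 29.000 × 0.3320 ≈ 9.628 mg/L.

9.6 mg/L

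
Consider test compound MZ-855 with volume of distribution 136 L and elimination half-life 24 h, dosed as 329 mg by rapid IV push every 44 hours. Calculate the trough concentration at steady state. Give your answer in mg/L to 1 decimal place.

0.9 mg/L

τ/t½ = 44/24 ≈ 1.8333, so fraction remaining f = (1/2)^(44/24) ≈ 0.2806.
Each bolus raises the concentration by D/Vd = 329/136 ≈ 2.419 mg/L.
Steady-state trough Cmin,ss = C₀·f/(1−f) ≈ 2.419 × 0.2806/0.7194 ≈ 0.944 mg/L.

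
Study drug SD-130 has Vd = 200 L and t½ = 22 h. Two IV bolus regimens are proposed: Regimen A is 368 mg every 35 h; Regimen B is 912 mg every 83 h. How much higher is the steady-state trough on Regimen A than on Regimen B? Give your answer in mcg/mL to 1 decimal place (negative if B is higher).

Regimen A: f = (1/2)^(35/22) ≈ 0.3320; Cmin,ss = (368/200)·f/(1−f) ≈ 0.914 mcg/mL.
Regimen B: f = (1/2)^(83/22) ≈ 0.0732; Cmin,ss = (912/200)·f/(1−f) ≈ 0.360 mcg/mL.
Difference ≈ 0.914 − 0.360 ≈ 0.554 mcg/mL.

0.6 mcg/mL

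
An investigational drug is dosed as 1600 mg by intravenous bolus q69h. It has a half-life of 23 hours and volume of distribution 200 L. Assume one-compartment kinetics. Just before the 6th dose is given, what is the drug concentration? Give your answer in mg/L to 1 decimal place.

f = (1/2)^(τ/t½) = (1/2)^(69/23) ≈ 0.1250.
C₀ = D/Vd = 1600/200 ≈ 8.000 mg/L.
Before the 6th dose, 5 doses have been given. Superposition: Cmin = C₀·(f + f² + … + f^5).
≈ 8.000 × (0.1250 + 0.0156 + 0.0020 + 0.0002 + 0.0000) ≈ 8.000 × 0.1428 ≈ 1.142 mg/L.

1.1 mg/L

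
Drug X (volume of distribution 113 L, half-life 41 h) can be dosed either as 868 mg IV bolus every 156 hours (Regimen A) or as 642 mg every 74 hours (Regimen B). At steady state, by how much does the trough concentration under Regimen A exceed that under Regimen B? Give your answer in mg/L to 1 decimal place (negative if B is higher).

Regimen A: f = (1/2)^(156/41) ≈ 0.0716; Cmin,ss = (868/113)·f/(1−f) ≈ 0.592 mg/L.
Regimen B: f = (1/2)^(74/41) ≈ 0.2862; Cmin,ss = (642/113)·f/(1−f) ≈ 2.278 mg/L.
Difference ≈ 0.592 − 2.278 ≈ -1.686 mg/L.

-1.7 mg/L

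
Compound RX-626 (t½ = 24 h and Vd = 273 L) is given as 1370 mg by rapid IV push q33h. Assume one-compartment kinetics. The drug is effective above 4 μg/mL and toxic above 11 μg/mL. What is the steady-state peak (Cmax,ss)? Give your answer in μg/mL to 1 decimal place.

Over one 33-h interval, 33/24 ≈ 1.375 half-lives elapse, leaving f ≈ 0.3856 of each dose.
At steady state, accumulation factor R = 1/(1 − e^(−kτ)) ≈ 1.6276.
Single-dose peak C₀ = D/Vd = 1370/273 ≈ 5.018 μg/mL.
Cmax,ss = C₀/(1 − f) ≈ 5.018/0.6144 ≈ 8.167 μg/mL.
Peak 8.2 μg/mL vs MTC 11 μg/mL: below toxic threshold.

8.2 μg/mL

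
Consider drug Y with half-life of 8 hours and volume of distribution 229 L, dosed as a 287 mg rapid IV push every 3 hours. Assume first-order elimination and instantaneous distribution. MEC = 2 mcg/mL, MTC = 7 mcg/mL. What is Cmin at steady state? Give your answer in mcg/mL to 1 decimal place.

Over one 3-h interval, 3/8 ≈ 0.375 half-lives elapse, leaving f ≈ 0.7711 of each dose.
At steady state, accumulation factor R = 1/(1 − e^(−kτ)) ≈ 4.3687.
Each bolus raises the concentration by D/Vd = 287/229 ≈ 1.253 mcg/mL.
Cmax,ss = C₀/(1 − f) ≈ 1.253/0.2289 ≈ 5.474 mcg/mL.
Steady-state trough Cmin,ss = Cmax,ss·f ≈ 5.474 × 0.7711 ≈ 4.221 mcg/mL.
Trough 4.2 mcg/mL vs MEC 2 mcg/mL: adequate.

4.2 mcg/mL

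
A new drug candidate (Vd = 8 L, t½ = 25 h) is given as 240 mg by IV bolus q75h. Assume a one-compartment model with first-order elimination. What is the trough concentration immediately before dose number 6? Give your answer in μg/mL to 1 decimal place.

f = (1/2)^(τ/t½) = (1/2)^(75/25) ≈ 0.1250.
C₀ = D/Vd = 240/8 ≈ 30.000 μg/mL.
Before the 6th dose, 5 doses have been given. Superposition: Cmin = C₀·(f + f² + … + f^5).
≈ 30.000 × (0.1250 + 0.0156 + 0.0020 + 0.0002 + 0.0000) ≈ 30.000 × 0.1428 ≈ 4.284 μg/mL.

4.3 μg/mL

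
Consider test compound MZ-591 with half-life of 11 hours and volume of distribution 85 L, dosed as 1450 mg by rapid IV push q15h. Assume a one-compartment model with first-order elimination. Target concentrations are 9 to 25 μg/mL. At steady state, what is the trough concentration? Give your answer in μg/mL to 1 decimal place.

10.8 μg/mL

Over one 15-h interval, 15/11 ≈ 1.3636 half-lives elapse, leaving f ≈ 0.3886 of each dose.
At steady state, accumulation factor R = 1/(1 − e^(−kτ)) ≈ 1.6356.
Each bolus raises the concentration by D/Vd = 1450/85 ≈ 17.059 μg/mL.
Steady-state peak Cmax,ss = C₀·R ≈ 17.059 × 1.6356 ≈ 27.902 μg/mL.
One interval later, Cmin,ss = Cmax,ss·e^(−kτ) ≈ 27.902 × 0.3886 ≈ 10.843 μg/mL.
Trough 10.8 μg/mL vs MEC 9 μg/mL: adequate.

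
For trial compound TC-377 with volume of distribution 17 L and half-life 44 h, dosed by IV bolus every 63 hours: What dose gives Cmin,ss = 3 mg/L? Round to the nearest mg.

87 mg

τ/t½ = 63/44 ≈ 1.4318, so f = (1/2)^(63/44) ≈ 0.370663.
Cmin,ss = (D/Vd)·f/(1−f), so D = Cmin,ss·Vd·(1−f)/f.
D = 3 × 17 × (1−f)/f ≈ 3 × 17 × 1.69787 ≈ 86.59 mg.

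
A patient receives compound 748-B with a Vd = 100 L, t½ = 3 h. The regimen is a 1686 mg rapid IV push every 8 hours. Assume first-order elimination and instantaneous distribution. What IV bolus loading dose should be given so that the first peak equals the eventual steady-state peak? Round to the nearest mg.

f = (1/2)^(8/3) ≈ 0.157490; accumulation ratio R = 1/(1−f) ≈ 1.18693.
Loading dose to hit Cmax,ss on first dose: D_load = D_maint·R ≈ 1686 × 1.18693 ≈ 2001.16 mg.

2001 mg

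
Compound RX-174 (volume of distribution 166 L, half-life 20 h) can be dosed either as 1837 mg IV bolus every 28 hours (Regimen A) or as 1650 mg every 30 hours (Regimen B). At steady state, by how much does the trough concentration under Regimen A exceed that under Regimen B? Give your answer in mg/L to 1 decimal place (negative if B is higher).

1.3 mg/L

Regimen A: f = (1/2)^(28/20) ≈ 0.3789; Cmin,ss = (1837/166)·f/(1−f) ≈ 6.751 mg/L.
Regimen B: f = (1/2)^(30/20) ≈ 0.3536; Cmin,ss = (1650/166)·f/(1−f) ≈ 5.437 mg/L.
Difference ≈ 6.751 − 5.437 ≈ 1.314 mg/L.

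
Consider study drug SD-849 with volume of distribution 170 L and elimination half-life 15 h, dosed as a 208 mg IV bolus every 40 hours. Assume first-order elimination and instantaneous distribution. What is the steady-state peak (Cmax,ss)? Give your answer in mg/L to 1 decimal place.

Over one 40-h interval, 40/15 ≈ 2.6667 half-lives elapse, leaving f ≈ 0.1575 of each dose.
Accumulation ratio R = 1/(1 − f) ≈ 1/0.8425 ≈ 1.1869.
Single-dose peak C₀ = D/Vd = 208/170 ≈ 1.224 mg/L.
Steady-state peak Cmax,ss = C₀·R ≈ 1.224 × 1.1869 ≈ 1.453 mg/L.

1.5 mg/L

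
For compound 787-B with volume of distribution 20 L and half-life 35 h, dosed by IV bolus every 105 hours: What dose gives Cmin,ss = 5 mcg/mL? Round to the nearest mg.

τ/t½ = 105/35 ≈ 3, so f = (1/2)^(105/35) ≈ 0.125000.
Cmin,ss = (D/Vd)·f/(1−f), so D = Cmin,ss·Vd·(1−f)/f.
D = 5 × 20 × (1−f)/f ≈ 5 × 20 × 7.00000 ≈ 700.00 mg.

700 mg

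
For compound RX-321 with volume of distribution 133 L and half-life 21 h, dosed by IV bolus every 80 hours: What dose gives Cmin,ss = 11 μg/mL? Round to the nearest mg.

τ/t½ = 80/21 ≈ 3.8095, so f = (1/2)^(80/21) ≈ 0.071321.
Cmin,ss = (D/Vd)·f/(1−f), so D = Cmin,ss·Vd·(1−f)/f.
D = 11 × 133 × (1−f)/f ≈ 11 × 133 × 13.02112 ≈ 19049.90 mg.

19050 mg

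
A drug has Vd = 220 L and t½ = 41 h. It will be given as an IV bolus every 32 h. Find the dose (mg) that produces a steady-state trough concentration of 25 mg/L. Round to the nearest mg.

3947 mg

τ/t½ = 32/41 ≈ 0.78049, so f = (1/2)^(32/41) ≈ 0.582170.
Cmin,ss = (D/Vd)·f/(1−f), so D = Cmin,ss·Vd·(1−f)/f.
D = 25 × 220 × (1−f)/f ≈ 25 × 220 × 0.71771 ≈ 3947.40 mg.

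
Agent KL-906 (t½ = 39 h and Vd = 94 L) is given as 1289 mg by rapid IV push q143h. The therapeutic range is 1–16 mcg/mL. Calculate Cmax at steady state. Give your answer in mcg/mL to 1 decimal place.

k = ln2/t½ = ln2/39 ≈ 0.017773 h⁻¹; fraction remaining f = e^(−kτ) = e^(−0.017773×143) ≈ 0.0787.
Accumulation ratio R = 1/(1 − f) ≈ 1/0.9213 ≈ 1.0854.
Single-dose peak C₀ = D/Vd = 1289/94 ≈ 13.713 mcg/mL.
Steady-state peak Cmax,ss = C₀·R ≈ 13.713 × 1.0854 ≈ 14.884 mcg/mL.
Peak 14.9 mcg/mL vs MTC 16 mcg/mL: below toxic threshold.

14.9 mcg/mL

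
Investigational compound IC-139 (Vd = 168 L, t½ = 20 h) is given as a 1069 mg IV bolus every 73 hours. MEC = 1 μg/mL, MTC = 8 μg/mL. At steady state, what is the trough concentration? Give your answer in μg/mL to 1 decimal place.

0.6 μg/mL

Over one 73-h interval, 73/20 ≈ 3.65 half-lives elapse, leaving f ≈ 0.0797 of each dose.
At steady state, accumulation factor R = 1/(1 − e^(−kτ)) ≈ 1.0866.
Single-dose peak C₀ = D/Vd = 1069/168 ≈ 6.363 μg/mL.
Cmax,ss = C₀/(1 − f) ≈ 6.363/0.9203 ≈ 6.914 μg/mL.
Steady-state trough Cmin,ss = Cmax,ss·f ≈ 6.914 × 0.0797 ≈ 0.551 μg/mL.
Trough 0.6 μg/mL vs MEC 1 μg/mL: subtherapeutic.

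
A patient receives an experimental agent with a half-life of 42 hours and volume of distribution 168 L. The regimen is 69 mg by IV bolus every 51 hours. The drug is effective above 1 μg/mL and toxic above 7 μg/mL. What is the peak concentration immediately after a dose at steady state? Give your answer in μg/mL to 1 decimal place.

τ/t½ = 51/42 ≈ 1.2143, so fraction remaining f = (1/2)^(51/42) ≈ 0.4310.
At steady state, accumulation factor R = 1/(1 − e^(−kτ)) ≈ 1.7575.
Single-dose peak C₀ = D/Vd = 69/168 ≈ 0.411 μg/mL.
Steady-state peak Cmax,ss = C₀·R ≈ 0.411 × 1.7575 ≈ 0.722 μg/mL.
Peak 0.7 μg/mL vs MTC 7 μg/mL: below toxic threshold.

0.7 μg/mL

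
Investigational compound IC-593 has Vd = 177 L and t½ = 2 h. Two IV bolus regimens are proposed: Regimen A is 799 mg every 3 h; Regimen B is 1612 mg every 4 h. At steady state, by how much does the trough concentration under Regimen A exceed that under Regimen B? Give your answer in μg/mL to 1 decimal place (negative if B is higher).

-0.6 μg/mL

Regimen A: f = (1/2)^(3/2) ≈ 0.3536; Cmin,ss = (799/177)·f/(1−f) ≈ 2.469 μg/mL.
Regimen B: f = (1/2)^(4/2) ≈ 0.2500; Cmin,ss = (1612/177)·f/(1−f) ≈ 3.036 μg/mL.
Difference ≈ 2.469 − 3.036 ≈ -0.567 μg/mL.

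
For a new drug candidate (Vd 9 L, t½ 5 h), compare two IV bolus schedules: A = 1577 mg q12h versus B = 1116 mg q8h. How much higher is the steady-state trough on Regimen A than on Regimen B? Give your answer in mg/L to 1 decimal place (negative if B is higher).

Regimen A: f = (1/2)^(12/5) ≈ 0.1895; Cmin,ss = (1577/9)·f/(1−f) ≈ 40.968 mg/L.
Regimen B: f = (1/2)^(8/5) ≈ 0.3299; Cmin,ss = (1116/9)·f/(1−f) ≈ 61.047 mg/L.
Difference ≈ 40.968 − 61.047 ≈ -20.079 mg/L.

-20.1 mg/L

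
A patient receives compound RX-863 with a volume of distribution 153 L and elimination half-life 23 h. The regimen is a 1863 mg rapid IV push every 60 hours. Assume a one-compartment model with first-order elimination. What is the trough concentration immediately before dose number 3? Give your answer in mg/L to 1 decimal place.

2.3 mg/L

f = (1/2)^(τ/t½) = (1/2)^(60/23) ≈ 0.1639.
C₀ = D/Vd = 1863/153 ≈ 12.176 mg/L.
Before the 3rd dose, 2 doses have been given. Superposition: Cmin = C₀·(f + f²).
≈ 12.176 × (0.1639 + 0.0269) ≈ 12.176 × 0.1908 ≈ 2.323 mg/L.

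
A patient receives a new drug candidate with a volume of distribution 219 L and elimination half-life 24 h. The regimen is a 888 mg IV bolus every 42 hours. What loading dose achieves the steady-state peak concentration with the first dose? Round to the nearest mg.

1264 mg

f = (1/2)^(42/24) ≈ 0.297302; accumulation ratio R = 1/(1−f) ≈ 1.42309.
Loading dose to hit Cmax,ss on first dose: D_load = D_maint·R ≈ 888 × 1.42309 ≈ 1263.70 mg.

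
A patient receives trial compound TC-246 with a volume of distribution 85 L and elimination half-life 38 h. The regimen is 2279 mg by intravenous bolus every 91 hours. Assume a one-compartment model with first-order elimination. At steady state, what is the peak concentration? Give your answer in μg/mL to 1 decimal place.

33.1 μg/mL

Over one 91-h interval, 91/38 ≈ 2.3947 half-lives elapse, leaving f ≈ 0.1902 of each dose.
Accumulation ratio R = 1/(1 − f) ≈ 1/0.8098 ≈ 1.2349.
Single-dose peak C₀ = D/Vd = 2279/85 ≈ 26.812 μg/mL.
Steady-state peak Cmax,ss = C₀·R ≈ 26.812 × 1.2349 ≈ 33.110 μg/mL.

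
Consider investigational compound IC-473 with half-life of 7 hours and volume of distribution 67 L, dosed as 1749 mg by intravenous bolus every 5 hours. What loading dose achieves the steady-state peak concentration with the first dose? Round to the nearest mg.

f = (1/2)^(5/7) ≈ 0.609507; accumulation ratio R = 1/(1−f) ≈ 2.56087.
Loading dose to hit Cmax,ss on first dose: D_load = D_maint·R ≈ 1749 × 2.56087 ≈ 4478.96 mg.

4479 mg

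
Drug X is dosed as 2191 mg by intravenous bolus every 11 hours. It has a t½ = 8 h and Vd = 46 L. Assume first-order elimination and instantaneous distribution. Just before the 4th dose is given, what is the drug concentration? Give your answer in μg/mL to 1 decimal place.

f = (1/2)^(τ/t½) = (1/2)^(11/8) ≈ 0.3856.
C₀ = D/Vd = 2191/46 ≈ 47.630 μg/mL.
Before the 4th dose, 3 doses have been given. Superposition: Cmin = C₀·(f + f² + … + f^3).
≈ 47.630 × (0.3856 + 0.1487 + 0.0573) ≈ 47.630 × 0.5916 ≈ 28.178 μg/mL.

28.2 μg/mL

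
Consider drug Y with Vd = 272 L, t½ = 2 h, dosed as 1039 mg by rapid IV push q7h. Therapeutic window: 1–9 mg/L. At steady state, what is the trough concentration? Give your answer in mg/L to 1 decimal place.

0.4 mg/L

k = ln2/t½ = ln2/2 ≈ 0.346574 h⁻¹; fraction remaining f = e^(−kτ) = e^(−0.346574×7) ≈ 0.0884.
Each bolus raises the concentration by D/Vd = 1039/272 ≈ 3.820 mg/L.
Steady-state trough Cmin,ss = C₀·f/(1−f) ≈ 3.820 × 0.0884/0.9116 ≈ 0.370 mg/L.
Trough 0.4 mg/L vs MEC 1 mg/L: subtherapeutic.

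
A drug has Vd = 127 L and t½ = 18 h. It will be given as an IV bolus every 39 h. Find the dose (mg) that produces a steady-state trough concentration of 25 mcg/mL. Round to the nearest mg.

τ/t½ = 39/18 ≈ 2.1667, so f = (1/2)^(39/18) ≈ 0.222725.
Cmin,ss = (D/Vd)·f/(1−f), so D = Cmin,ss·Vd·(1−f)/f.
D = 25 × 127 × (1−f)/f ≈ 25 × 127 × 3.48984 ≈ 11080.24 mg.

11080 mg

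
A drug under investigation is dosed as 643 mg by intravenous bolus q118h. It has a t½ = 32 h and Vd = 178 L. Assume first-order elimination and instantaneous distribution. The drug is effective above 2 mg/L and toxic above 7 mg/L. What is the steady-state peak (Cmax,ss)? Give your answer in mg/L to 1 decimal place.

k = ln2/t½ = ln2/32 ≈ 0.021661 h⁻¹; fraction remaining f = e^(−kτ) = e^(−0.021661×118) ≈ 0.0776.
Accumulation ratio R = 1/(1 − f) ≈ 1/0.9224 ≈ 1.0841.
Each bolus raises the concentration by D/Vd = 643/178 ≈ 3.612 mg/L.
Steady-state peak Cmax,ss = C₀·R ≈ 3.612 × 1.0841 ≈ 3.916 mg/L.
Peak 3.9 mg/L vs MTC 7 mg/L: below toxic threshold.

3.9 mg/L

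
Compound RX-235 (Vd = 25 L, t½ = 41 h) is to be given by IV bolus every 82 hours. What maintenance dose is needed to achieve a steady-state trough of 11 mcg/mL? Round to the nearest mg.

τ/t½ = 82/41 ≈ 2, so f = (1/2)^(82/41) ≈ 0.250000.
Cmin,ss = (D/Vd)·f/(1−f), so D = Cmin,ss·Vd·(1−f)/f.
D = 11 × 25 × (1−f)/f ≈ 11 × 25 × 3.00000 ≈ 825.00 mg.

825 mg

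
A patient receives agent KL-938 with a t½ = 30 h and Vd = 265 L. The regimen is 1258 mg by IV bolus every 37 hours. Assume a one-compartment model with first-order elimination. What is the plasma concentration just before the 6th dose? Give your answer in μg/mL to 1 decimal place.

f = (1/2)^(τ/t½) = (1/2)^(37/30) ≈ 0.4253.
C₀ = D/Vd = 1258/265 ≈ 4.747 μg/mL.
Before the 6th dose, 5 doses have been given. Superposition: Cmin = C₀·(f + f² + … + f^5).
≈ 4.747 × (0.4253 + 0.1809 + 0.0769 + 0.0327 + 0.0139) ≈ 4.747 × 0.7297 ≈ 3.464 μg/mL.

3.5 μg/mL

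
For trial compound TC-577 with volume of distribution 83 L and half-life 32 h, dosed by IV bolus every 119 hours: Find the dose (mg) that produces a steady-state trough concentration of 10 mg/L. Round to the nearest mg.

10098 mg

τ/t½ = 119/32 ≈ 3.7188, so f = (1/2)^(119/32) ≈ 0.075953.
Cmin,ss = (D/Vd)·f/(1−f), so D = Cmin,ss·Vd·(1−f)/f.
D = 10 × 83 × (1−f)/f ≈ 10 × 83 × 12.16604 ≈ 10097.81 mg.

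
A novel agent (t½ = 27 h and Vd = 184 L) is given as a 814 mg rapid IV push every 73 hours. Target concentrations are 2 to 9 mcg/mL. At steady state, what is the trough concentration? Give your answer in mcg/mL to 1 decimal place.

τ/t½ = 73/27 ≈ 2.7037, so fraction remaining f = (1/2)^(73/27) ≈ 0.1535.
Single-dose peak C₀ = D/Vd = 814/184 ≈ 4.424 mcg/mL.
Steady-state trough Cmin,ss = C₀·f/(1−f) ≈ 4.424 × 0.1535/0.8465 ≈ 0.802 mcg/mL.
Trough 0.8 mcg/mL vs MEC 2 mcg/mL: subtherapeutic.

0.8 mcg/mL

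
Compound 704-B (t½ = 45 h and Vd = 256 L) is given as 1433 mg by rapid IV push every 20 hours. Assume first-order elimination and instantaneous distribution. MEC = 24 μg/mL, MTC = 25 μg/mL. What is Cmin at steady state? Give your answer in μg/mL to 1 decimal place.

Over one 20-h interval, 20/45 ≈ 0.44444 half-lives elapse, leaving f ≈ 0.7349 of each dose.
At steady state, accumulation factor R = 1/(1 − e^(−kτ)) ≈ 3.7722.
Single-dose peak C₀ = D/Vd = 1433/256 ≈ 5.598 μg/mL.
Cmax,ss = C₀/(1 − f) ≈ 5.598/0.2651 ≈ 21.117 μg/mL.
Steady-state trough Cmin,ss = Cmax,ss·f ≈ 21.117 × 0.7349 ≈ 15.519 μg/mL.
Trough 15.5 μg/mL vs MEC 24 μg/mL: subtherapeutic.

15.5 μg/mL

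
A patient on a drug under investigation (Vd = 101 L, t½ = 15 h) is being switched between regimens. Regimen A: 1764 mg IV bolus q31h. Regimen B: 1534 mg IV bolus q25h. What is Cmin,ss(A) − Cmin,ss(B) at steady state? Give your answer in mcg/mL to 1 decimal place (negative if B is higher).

-1.5 mcg/mL

Regimen A: f = (1/2)^(31/15) ≈ 0.2387; Cmin,ss = (1764/101)·f/(1−f) ≈ 5.476 mcg/mL.
Regimen B: f = (1/2)^(25/15) ≈ 0.3150; Cmin,ss = (1534/101)·f/(1−f) ≈ 6.984 mcg/mL.
Difference ≈ 5.476 − 6.984 ≈ -1.508 mcg/mL.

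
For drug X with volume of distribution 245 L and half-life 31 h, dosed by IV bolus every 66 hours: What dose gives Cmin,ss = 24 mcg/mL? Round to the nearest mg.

τ/t½ = 66/31 ≈ 2.129, so f = (1/2)^(66/31) ≈ 0.228611.
Cmin,ss = (D/Vd)·f/(1−f), so D = Cmin,ss·Vd·(1−f)/f.
D = 24 × 245 × (1−f)/f ≈ 24 × 245 × 3.37424 ≈ 19840.53 mg.

19841 mg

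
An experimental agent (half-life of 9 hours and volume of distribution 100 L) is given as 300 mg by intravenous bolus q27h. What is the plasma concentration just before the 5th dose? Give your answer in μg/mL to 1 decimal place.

f = (1/2)^(τ/t½) = (1/2)^(27/9) ≈ 0.1250.
C₀ = D/Vd = 300/100 ≈ 3.000 μg/mL.
Before the 5th dose, 4 doses have been given. Superposition: Cmin = C₀·(f + f² + … + f^4).
≈ 3.000 × (0.1250 + 0.0156 + 0.0020 + 0.0002) ≈ 3.000 × 0.1428 ≈ 0.428 μg/mL.

0.4 μg/mL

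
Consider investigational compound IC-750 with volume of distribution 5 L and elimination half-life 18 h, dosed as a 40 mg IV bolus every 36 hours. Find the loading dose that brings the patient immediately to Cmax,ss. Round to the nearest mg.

f = (1/2)^(36/18) ≈ 0.250000; accumulation ratio R = 1/(1−f) ≈ 1.33333.
Loading dose to hit Cmax,ss on first dose: D_load = D_maint·R ≈ 40 × 1.33333 ≈ 53.33 mg.

53 mg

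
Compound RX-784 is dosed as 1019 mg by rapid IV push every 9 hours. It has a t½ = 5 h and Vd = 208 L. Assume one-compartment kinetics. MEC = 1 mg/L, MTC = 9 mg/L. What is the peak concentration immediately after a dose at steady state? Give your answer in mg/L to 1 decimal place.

τ/t½ = 9/5 ≈ 1.8, so fraction remaining f = (1/2)^(9/5) ≈ 0.2872.
At steady state, accumulation factor R = 1/(1 − e^(−kτ)) ≈ 1.4029.
Single-dose peak C₀ = D/Vd = 1019/208 ≈ 4.899 mg/L.
Steady-state peak Cmax,ss = C₀·R ≈ 4.899 × 1.4029 ≈ 6.873 mg/L.
Peak 6.9 mg/L vs MTC 9 mg/L: below toxic threshold.

6.9 mg/L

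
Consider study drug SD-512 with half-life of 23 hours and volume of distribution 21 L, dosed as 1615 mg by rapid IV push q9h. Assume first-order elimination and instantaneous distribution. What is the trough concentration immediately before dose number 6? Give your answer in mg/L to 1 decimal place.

f = (1/2)^(τ/t½) = (1/2)^(9/23) ≈ 0.7624.
C₀ = D/Vd = 1615/21 ≈ 76.905 mg/L.
Before the 6th dose, 5 doses have been given. Superposition: Cmin = C₀·(f + f² + … + f^5).
≈ 76.905 × (0.7624 + 0.5813 + 0.4431 + 0.3379 + 0.2576) ≈ 76.905 × 2.3823 ≈ 183.211 mg/L.

183.2 mg/L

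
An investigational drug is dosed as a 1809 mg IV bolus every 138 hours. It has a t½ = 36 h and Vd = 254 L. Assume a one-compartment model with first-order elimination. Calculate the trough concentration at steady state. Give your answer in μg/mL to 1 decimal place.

0.5 μg/mL

k = ln2/t½ = ln2/36 ≈ 0.019254 h⁻¹; fraction remaining f = e^(−kτ) = e^(−0.019254×138) ≈ 0.0702.
Each bolus raises the concentration by D/Vd = 1809/254 ≈ 7.122 μg/mL.
Steady-state trough Cmin,ss = C₀·f/(1−f) ≈ 7.122 × 0.0702/0.9298 ≈ 0.538 μg/mL.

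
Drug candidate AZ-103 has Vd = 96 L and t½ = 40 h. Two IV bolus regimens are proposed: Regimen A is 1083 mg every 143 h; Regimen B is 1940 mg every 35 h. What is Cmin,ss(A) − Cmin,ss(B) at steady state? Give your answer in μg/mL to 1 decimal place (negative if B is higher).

Regimen A: f = (1/2)^(143/40) ≈ 0.0839; Cmin,ss = (1083/96)·f/(1−f) ≈ 1.033 μg/mL.
Regimen B: f = (1/2)^(35/40) ≈ 0.5453; Cmin,ss = (1940/96)·f/(1−f) ≈ 24.235 μg/mL.
Difference ≈ 1.033 − 24.235 ≈ -23.202 μg/mL.

-23.2 μg/mL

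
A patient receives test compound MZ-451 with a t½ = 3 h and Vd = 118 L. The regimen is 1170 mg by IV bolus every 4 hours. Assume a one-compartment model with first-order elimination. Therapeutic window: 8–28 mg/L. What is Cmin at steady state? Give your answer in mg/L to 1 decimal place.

6.5 mg/L

τ/t½ = 4/3 ≈ 1.3333, so fraction remaining f = (1/2)^(4/3) ≈ 0.3969.
At steady state, accumulation factor R = 1/(1 − e^(−kτ)) ≈ 1.6581.
Each bolus raises the concentration by D/Vd = 1170/118 ≈ 9.915 mg/L.
Cmax,ss = C₀/(1 − f) ≈ 9.915/0.6031 ≈ 16.440 mg/L.
Steady-state trough Cmin,ss = Cmax,ss·f ≈ 16.440 × 0.3969 ≈ 6.525 mg/L.
Trough 6.5 mg/L vs MEC 8 mg/L: subtherapeutic.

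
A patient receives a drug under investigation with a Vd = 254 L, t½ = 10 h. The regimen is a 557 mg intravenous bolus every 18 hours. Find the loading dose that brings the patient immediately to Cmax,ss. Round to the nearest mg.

f = (1/2)^(18/10) ≈ 0.287175; accumulation ratio R = 1/(1−f) ≈ 1.40287.
Loading dose to hit Cmax,ss on first dose: D_load = D_maint·R ≈ 557 × 1.40287 ≈ 781.40 mg.

781 mg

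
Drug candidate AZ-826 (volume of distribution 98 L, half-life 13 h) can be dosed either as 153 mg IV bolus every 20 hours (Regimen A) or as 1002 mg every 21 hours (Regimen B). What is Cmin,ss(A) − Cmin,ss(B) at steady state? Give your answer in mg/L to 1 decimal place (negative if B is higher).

Regimen A: f = (1/2)^(20/13) ≈ 0.3443; Cmin,ss = (153/98)·f/(1−f) ≈ 0.820 mg/L.
Regimen B: f = (1/2)^(21/13) ≈ 0.3264; Cmin,ss = (1002/98)·f/(1−f) ≈ 4.954 mg/L.
Difference ≈ 0.820 − 4.954 ≈ -4.134 mg/L.

-4.1 mg/L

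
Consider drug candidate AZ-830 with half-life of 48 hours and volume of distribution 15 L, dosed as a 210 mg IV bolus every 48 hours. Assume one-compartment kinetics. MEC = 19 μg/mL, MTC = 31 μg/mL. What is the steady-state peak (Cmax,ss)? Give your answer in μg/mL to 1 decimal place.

28.0 μg/mL

The dosing interval is 1 half-life, so f = 2^(−1) = 0.5.
At steady state, R = 1/(1 − 0.5) = 2/1.
Single-dose peak C₀ = D/Vd = 210/15 = 14 μg/mL.
Steady-state peak Cmax,ss = C₀·R = 14 × 2/1 ≈ 28.000 μg/mL.
Peak 28.0 μg/mL vs MTC 31 μg/mL: below toxic threshold.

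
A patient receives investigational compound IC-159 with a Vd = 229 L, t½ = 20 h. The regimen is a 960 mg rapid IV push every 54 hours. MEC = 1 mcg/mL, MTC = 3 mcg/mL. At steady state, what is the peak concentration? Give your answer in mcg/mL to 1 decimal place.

τ/t½ = 54/20 ≈ 2.7, so fraction remaining f = (1/2)^(54/20) ≈ 0.1539.
Accumulation ratio R = 1/(1 − f) ≈ 1/0.8461 ≈ 1.1819.
Single-dose peak C₀ = D/Vd = 960/229 ≈ 4.192 mcg/mL.
Cmax,ss = C₀/(1 − f) ≈ 4.192/0.8461 ≈ 4.954 mcg/mL.
Peak 5.0 mcg/mL vs MTC 3 mcg/mL: exceeds toxic threshold.

5.0 mcg/mL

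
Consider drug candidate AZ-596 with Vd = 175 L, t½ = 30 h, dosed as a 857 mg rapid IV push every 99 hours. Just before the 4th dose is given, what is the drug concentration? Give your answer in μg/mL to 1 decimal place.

f = (1/2)^(τ/t½) = (1/2)^(99/30) ≈ 0.1015.
C₀ = D/Vd = 857/175 ≈ 4.897 μg/mL.
Before the 4th dose, 3 doses have been given. Superposition: Cmin = C₀·(f + f² + … + f^3).
≈ 4.897 × (0.1015 + 0.0103 + 0.0010) ≈ 4.897 × 0.1128 ≈ 0.552 μg/mL.

0.6 μg/mL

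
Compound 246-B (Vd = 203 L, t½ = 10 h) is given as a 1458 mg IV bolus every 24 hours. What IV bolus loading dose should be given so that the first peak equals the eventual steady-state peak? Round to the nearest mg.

1799 mg

f = (1/2)^(24/10) ≈ 0.189465; accumulation ratio R = 1/(1−f) ≈ 1.23375.
Loading dose to hit Cmax,ss on first dose: D_load = D_maint·R ≈ 1458 × 1.23375 ≈ 1798.81 mg.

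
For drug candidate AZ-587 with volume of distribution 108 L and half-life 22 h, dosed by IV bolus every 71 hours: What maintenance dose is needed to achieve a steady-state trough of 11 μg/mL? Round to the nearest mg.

9938 mg

τ/t½ = 71/22 ≈ 3.2273, so f = (1/2)^(71/22) ≈ 0.106781.
Cmin,ss = (D/Vd)·f/(1−f), so D = Cmin,ss·Vd·(1−f)/f.
D = 11 × 108 × (1−f)/f ≈ 11 × 108 × 8.36496 ≈ 9937.57 mg.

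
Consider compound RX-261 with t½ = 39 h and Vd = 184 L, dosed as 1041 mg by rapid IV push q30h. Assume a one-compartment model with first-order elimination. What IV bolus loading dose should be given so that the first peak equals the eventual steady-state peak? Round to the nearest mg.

2519 mg

f = (1/2)^(30/39) ≈ 0.586730; accumulation ratio R = 1/(1−f) ≈ 2.41973.
Loading dose to hit Cmax,ss on first dose: D_load = D_maint·R ≈ 1041 × 2.41973 ≈ 2518.94 mg.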